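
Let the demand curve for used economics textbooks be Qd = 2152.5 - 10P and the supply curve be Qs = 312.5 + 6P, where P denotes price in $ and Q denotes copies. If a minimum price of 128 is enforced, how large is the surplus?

With P fixed at 128, quantity demanded is 872.5 and quantity supplied is 1080.5.
Surplus = Qs - Qd = 1080.5 - 872.5 = 208.

Surplus = 208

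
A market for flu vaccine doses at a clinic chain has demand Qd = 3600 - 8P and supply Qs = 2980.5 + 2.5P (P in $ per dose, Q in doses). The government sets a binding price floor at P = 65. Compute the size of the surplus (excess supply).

Surplus = 63

Evaluating both curves at the floor price 65 gives Qd = 3080, Qs = 3143.
Surplus = Qs - Qd = 3143 - 3080 = 63.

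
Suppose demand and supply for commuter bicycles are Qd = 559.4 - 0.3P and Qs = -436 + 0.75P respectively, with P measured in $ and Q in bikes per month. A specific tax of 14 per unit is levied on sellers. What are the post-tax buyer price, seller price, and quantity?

P_b = 958, P_s = 944, Q = 272

Sellers keep P_s = P_b - 14 per unit, so supply in terms of the buyer price is Qs = -446.5 + 0.75P_b.
Set Qd = Qs: 559.4 - 0.3P_b = -446.5 + 0.75P_b, so 1005.9 = 1.05P_b and P_b = 958.
Then P_s = 958 - 14 = 944 and Q = 559.4 - 0.3(958) = 272.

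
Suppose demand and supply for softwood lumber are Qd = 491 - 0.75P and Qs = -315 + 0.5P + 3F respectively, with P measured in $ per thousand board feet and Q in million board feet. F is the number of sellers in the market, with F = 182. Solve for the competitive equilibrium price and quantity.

With F = 182, supply is Qs = 231 + 0.5P.
At equilibrium Qd = Qs, so 491 - 0.75P = 231 + 0.5P; collecting terms, 260 = 1.25P and P* = 208.
Plugging P* into demand: Q* = 491 - 0.75(208) = 335.

P* = 208, Q* = 335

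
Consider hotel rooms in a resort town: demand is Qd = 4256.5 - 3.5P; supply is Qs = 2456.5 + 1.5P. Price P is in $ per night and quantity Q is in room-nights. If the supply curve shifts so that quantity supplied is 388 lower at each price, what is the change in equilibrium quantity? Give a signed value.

Equating demand and supply, 4256.5 - 3.5P = 2456.5 + 1.5P gives 5P = 1800, so P* = 360.
Substitute back: Q* = 4256.5 - 3.5(360) = 2996.5.
After the shift, supply is Qs = 2068.5 + 1.5P.
Re-solving, 5P = 2188 gives P = 437.6 and Q = 2724.9.
ΔQ = 2724.9 - 2996.5 = -271.6.

ΔQ = -271.6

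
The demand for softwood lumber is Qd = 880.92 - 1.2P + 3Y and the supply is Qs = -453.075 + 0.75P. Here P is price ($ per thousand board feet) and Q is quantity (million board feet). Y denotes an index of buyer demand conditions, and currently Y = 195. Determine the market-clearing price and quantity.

P* = 984.1, Q* = 285

With Y = 195, demand is Qd = 1465.92 - 1.2P.
Set Qd = Qs: 1465.92 - 1.2P = -453.075 + 0.75P, so 1918.995 = 1.95P and P* = 984.1.
From the demand curve, Q* = 1465.92 - 1.2(984.1) = 285.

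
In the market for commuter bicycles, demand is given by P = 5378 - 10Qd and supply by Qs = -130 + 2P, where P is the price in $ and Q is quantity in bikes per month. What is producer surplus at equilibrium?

Producer surplus = 64009

Solving each curve for Q: Qd = 537.8 - 0.1P.
At equilibrium Qd = Qs, so 537.8 - 0.1P = -130 + 2P; collecting terms, 667.8 = 2.1P and P* = 318.
Then Q* = 537.8 - 0.1(318) = 506.
Supply choke price (Qs = 0): P = 65. Producer surplus = ½ × (318 - 65) × 506 = 64009.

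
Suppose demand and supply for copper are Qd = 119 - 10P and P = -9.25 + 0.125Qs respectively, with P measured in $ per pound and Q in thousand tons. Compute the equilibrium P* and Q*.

P* = 2.5, Q* = 94

In direct form, Qs = 74 + 8P.
Equating demand and supply, 119 - 10P = 74 + 8P gives 18P = 45, so P* = 2.5.
From the demand curve, Q* = 119 - 10(2.5) = 94.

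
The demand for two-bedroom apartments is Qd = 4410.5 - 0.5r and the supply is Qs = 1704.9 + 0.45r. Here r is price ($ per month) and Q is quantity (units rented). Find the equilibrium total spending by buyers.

The market clears where 4410.5 - 0.5r = 1704.9 + 0.45r. Rearranging, 0.95r = 2705.6, hence r* = 2848.
Plugging r* into demand: Q* = 4410.5 - 0.5(2848) = 2986.5.
Total spending by buyers = r* × Q* = 2848 × 2986.5 = 8505552.

Total spending by buyers = 8505552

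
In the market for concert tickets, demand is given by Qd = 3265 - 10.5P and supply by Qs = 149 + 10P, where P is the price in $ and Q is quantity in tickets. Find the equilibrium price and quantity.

At equilibrium Qd = Qs, so 3265 - 10.5P = 149 + 10P; collecting terms, 3116 = 20.5P and P* = 152.
Then Q* = 3265 - 10.5(152) = 1669.

P* = 152, Q* = 1669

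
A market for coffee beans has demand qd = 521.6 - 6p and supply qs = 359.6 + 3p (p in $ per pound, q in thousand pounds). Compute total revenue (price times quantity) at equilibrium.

Total revenue = 7444.8

Set qd = qs: 521.6 - 6p = 359.6 + 3p, so 162 = 9p and p* = 18.
Plugging p* into demand: q* = 521.6 - 6(18) = 413.6.
Total revenue = p* × q* = 18 × 413.6 = 7444.8.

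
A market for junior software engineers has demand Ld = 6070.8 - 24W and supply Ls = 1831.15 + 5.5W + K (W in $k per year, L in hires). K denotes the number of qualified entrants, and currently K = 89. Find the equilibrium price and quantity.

W* = 140.7, L* = 2694

With K = 89, supply is Ls = 1920.15 + 5.5W.
At equilibrium Ld = Ls, so 6070.8 - 24W = 1920.15 + 5.5W; collecting terms, 4150.65 = 29.5W and W* = 140.7.
From the demand curve, L* = 6070.8 - 24(140.7) = 2694.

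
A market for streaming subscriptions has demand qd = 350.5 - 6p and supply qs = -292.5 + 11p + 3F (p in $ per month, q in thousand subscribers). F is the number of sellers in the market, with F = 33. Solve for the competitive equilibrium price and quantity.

p* = 32, q* = 158.5

With F = 33, supply is qs = -193.5 + 11p.
The market clears where 350.5 - 6p = -193.5 + 11p. Rearranging, 17p = 544, hence p* = 32.
From the demand curve, q* = 350.5 - 6(32) = 158.5.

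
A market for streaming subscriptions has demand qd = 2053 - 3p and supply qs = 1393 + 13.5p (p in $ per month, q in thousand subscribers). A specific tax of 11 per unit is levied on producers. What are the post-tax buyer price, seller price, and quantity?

With a tax of 11 on producers, they supply based on the net price p_s = p_b - 11, so qs = 1244.5 + 13.5p_b.
Equate demand and the shifted supply: 2053 - 3p_b = 1244.5 + 13.5p_b, giving 16.5p_b = 808.5, so p_b = 49.
Then p_s = 49 - 11 = 38 and q = 2053 - 3(49) = 1906.

p_b = 49, p_s = 38, q = 1906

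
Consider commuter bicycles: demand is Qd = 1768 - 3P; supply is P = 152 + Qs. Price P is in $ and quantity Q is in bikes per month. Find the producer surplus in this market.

Rewriting in direct form: Qs = -152 + P.
The market clears where 1768 - 3P = -152 + P. Rearranging, 4P = 1920, hence P* = 480.
Then Q* = 1768 - 3(480) = 328.
Supply choke price (Qs = 0): P = 152. Producer surplus = ½ × (480 - 152) × 328 = 53792.

Producer surplus = 53792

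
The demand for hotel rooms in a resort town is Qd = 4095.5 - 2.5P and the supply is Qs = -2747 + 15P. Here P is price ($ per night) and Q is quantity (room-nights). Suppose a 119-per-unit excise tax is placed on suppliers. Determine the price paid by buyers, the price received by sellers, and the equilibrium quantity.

With a tax of 119 on suppliers, they supply based on the net price P_s = P_b - 119, so Qs = -4532 + 15P_b.
Equate demand and the shifted supply: 4095.5 - 2.5P_b = -4532 + 15P_b, giving 17.5P_b = 8627.5, so P_b = 493.
So P_s = 374 and the quantity traded is Q = 4095.5 - 2.5(493) = 2863.

P_b = 493, P_s = 374, Q = 2863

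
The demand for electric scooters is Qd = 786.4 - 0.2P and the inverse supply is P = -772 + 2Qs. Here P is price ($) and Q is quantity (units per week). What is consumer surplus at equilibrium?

Consumer surplus = 1128960

Rewriting in direct form: Qs = 386 + 0.5P.
Set Qd = Qs: 786.4 - 0.2P = 386 + 0.5P, so 400.4 = 0.7P and P* = 572.
Plugging P* into demand: Q* = 786.4 - 0.2(572) = 672.
Demand choke price (Qd = 0): P = 786.4/0.2 = 3932. Consumer surplus = ½ × (3932 - 572) × 672 = 1128960.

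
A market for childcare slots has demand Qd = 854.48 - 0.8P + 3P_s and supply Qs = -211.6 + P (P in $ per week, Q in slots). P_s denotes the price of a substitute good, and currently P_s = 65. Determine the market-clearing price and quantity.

P* = 700.6, Q* = 489

With P_s = 65, demand is Qd = 1049.48 - 0.8P.
The market clears where 1049.48 - 0.8P = -211.6 + P. Rearranging, 1.8P = 1261.08, hence P* = 700.6.
From the demand curve, Q* = 1049.48 - 0.8(700.6) = 489.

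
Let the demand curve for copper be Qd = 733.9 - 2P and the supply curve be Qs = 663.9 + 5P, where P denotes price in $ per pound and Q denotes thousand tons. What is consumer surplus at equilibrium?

At equilibrium Qd = Qs, so 733.9 - 2P = 663.9 + 5P; collecting terms, 70 = 7P and P* = 10.
From the demand curve, Q* = 733.9 - 2(10) = 713.9.
Demand choke price (Qd = 0): P = 733.9/2 = 366.95. Consumer surplus = ½ × (366.95 - 10) × 713.9 = 127413.3025.

Consumer surplus = 127413.3025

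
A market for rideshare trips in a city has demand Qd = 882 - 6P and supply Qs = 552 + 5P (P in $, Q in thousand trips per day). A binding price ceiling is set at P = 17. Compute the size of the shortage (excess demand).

Shortage = 143

Evaluating both curves at the ceiling price 17 gives Qd = 780, Qs = 637.
Shortage = Qd - Qs = 780 - 637 = 143.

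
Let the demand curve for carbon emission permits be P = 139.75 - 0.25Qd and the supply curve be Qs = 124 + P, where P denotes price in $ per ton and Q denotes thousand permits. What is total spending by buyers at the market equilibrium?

Rewriting in direct form: Qd = 559 - 4P.
The market clears where 559 - 4P = 124 + P. Rearranging, 5P = 435, hence P* = 87.
Plugging P* into demand: Q* = 559 - 4(87) = 211.
Total spending by buyers = P* × Q* = 87 × 211 = 18357.

Total spending by buyers = 18357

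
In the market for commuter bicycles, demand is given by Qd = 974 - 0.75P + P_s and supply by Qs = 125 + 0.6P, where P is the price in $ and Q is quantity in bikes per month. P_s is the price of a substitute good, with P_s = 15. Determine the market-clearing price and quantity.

P* = 640, Q* = 509

With P_s = 15, demand is Qd = 989 - 0.75P.
Equating demand and supply, 989 - 0.75P = 125 + 0.6P gives 1.35P = 864, so P* = 640.
Substitute back: Q* = 989 - 0.75(640) = 509.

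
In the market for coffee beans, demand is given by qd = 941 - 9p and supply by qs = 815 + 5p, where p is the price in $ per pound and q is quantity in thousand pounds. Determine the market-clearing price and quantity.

Set qd = qs: 941 - 9p = 815 + 5p, so 126 = 14p and p* = 9.
Substitute back: q* = 941 - 9(9) = 860.

p* = 9, q* = 860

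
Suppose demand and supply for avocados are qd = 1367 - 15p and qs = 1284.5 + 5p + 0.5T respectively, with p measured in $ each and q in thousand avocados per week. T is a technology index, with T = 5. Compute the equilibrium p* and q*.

p* = 4, q* = 1307

With T = 5, supply is qs = 1287 + 5p.
Equating demand and supply, 1367 - 15p = 1287 + 5p gives 20p = 80, so p* = 4.
Substitute back: q* = 1367 - 15(4) = 1307.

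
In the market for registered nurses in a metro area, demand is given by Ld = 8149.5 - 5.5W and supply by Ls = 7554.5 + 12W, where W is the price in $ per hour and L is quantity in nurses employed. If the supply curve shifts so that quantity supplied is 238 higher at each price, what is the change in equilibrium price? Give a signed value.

At equilibrium Ld = Ls, so 8149.5 - 5.5W = 7554.5 + 12W; collecting terms, 595 = 17.5W and W* = 34.
From the demand curve, L* = 8149.5 - 5.5(34) = 7962.5.
After the shift, supply is Ls = 7792.5 + 12W.
The new intersection has 357 = 17.5W, i.e. W = 20.4, L = 8037.3.
ΔW = 20.4 - 34 = -13.6.

ΔW = -13.6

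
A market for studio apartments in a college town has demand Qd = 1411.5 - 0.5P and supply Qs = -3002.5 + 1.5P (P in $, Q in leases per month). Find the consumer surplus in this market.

Consumer surplus = 94864

Set Qd = Qs: 1411.5 - 0.5P = -3002.5 + 1.5P, so 4414 = 2P and P* = 2207.
Plugging P* into demand: Q* = 1411.5 - 0.5(2207) = 308.
Demand choke price (Qd = 0): P = 1411.5/0.5 = 2823. Consumer surplus = ½ × (2823 - 2207) × 308 = 94864.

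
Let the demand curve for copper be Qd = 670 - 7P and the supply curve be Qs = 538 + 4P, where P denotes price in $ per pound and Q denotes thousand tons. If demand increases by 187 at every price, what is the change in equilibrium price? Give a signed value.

Equating demand and supply, 670 - 7P = 538 + 4P gives 11P = 132, so P* = 12.
Then Q* = 670 - 7(12) = 586.
After the shift, demand is Qd = 857 - 7P.
The new intersection has 319 = 11P, i.e. P = 29, Q = 654.
ΔP = 29 - 12 = 17.

ΔP = 17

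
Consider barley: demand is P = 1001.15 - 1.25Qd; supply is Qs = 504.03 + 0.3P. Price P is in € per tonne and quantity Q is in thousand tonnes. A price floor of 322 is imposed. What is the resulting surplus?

In direct form, Qd = 800.92 - 0.8P.
At P = 322: Qd = 543.32 and Qs = 600.63.
Surplus = Qs - Qd = 600.63 - 543.32 = 57.31.

Surplus = 57.31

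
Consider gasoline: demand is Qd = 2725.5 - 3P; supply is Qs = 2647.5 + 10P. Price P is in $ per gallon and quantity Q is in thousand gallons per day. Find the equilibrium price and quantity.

The market clears where 2725.5 - 3P = 2647.5 + 10P. Rearranging, 13P = 78, hence P* = 6.
Then Q* = 2725.5 - 3(6) = 2707.5.

P* = 6, Q* = 2707.5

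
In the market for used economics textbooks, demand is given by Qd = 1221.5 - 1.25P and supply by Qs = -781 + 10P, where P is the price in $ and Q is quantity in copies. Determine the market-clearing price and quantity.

P* = 178, Q* = 999

At equilibrium Qd = Qs, so 1221.5 - 1.25P = -781 + 10P; collecting terms, 2002.5 = 11.25P and P* = 178.
Then Q* = 1221.5 - 1.25(178) = 999.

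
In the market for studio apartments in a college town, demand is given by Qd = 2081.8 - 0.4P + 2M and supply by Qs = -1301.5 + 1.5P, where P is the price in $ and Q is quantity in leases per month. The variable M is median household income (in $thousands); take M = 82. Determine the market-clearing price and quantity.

P* = 1867, Q* = 1499

With M = 82, demand is Qd = 2245.8 - 0.4P.
Equating demand and supply, 2245.8 - 0.4P = -1301.5 + 1.5P gives 1.9P = 3547.3, so P* = 1867.
Substitute back: Q* = 2245.8 - 0.4(1867) = 1499.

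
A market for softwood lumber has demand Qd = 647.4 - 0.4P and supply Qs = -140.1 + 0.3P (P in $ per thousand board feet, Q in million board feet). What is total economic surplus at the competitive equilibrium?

At equilibrium Qd = Qs, so 647.4 - 0.4P = -140.1 + 0.3P; collecting terms, 787.5 = 0.7P and P* = 1125.
Plugging P* into demand: Q* = 647.4 - 0.4(1125) = 197.4.
Demand choke price = 1618.5; supply choke price = 467. CS = ½(1618.5 - 1125)(197.4) = 48708.45; PS = ½(1125 - 467)(197.4) = 64944.6. Total surplus = 113653.05.

Total surplus = 113653.05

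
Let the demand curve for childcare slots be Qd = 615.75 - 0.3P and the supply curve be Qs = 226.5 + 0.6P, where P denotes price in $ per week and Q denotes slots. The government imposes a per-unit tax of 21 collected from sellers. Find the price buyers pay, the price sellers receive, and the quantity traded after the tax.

P_b = 446.5, P_s = 425.5, Q = 481.8

With a tax of 21 on sellers, they supply based on the net price P_s = P_b - 21, so Qs = 213.9 + 0.6P_b.
Set Qd = Qs: 615.75 - 0.3P_b = 213.9 + 0.6P_b, so 401.85 = 0.9P_b and P_b = 446.5.
So P_s = 425.5 and the quantity traded is Q = 615.75 - 0.3(446.5) = 481.8.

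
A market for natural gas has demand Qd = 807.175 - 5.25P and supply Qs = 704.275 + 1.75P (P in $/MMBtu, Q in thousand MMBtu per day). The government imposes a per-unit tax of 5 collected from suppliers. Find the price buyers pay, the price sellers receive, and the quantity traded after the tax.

P_b = 15.95, P_s = 10.95, Q = 723.4375

With a tax of 5 on suppliers, they supply based on the net price P_s = P_b - 5, so Qs = 695.525 + 1.75P_b.
Equate demand and the shifted supply: 807.175 - 5.25P_b = 695.525 + 1.75P_b, giving 7P_b = 111.65, so P_b = 15.95.
So P_s = 10.95 and the quantity traded is Q = 807.175 - 5.25(15.95) = 723.4375.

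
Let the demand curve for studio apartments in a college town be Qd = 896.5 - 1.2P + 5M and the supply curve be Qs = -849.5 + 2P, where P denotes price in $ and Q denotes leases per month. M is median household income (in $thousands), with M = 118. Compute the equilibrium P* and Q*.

P* = 730, Q* = 610.5

With M = 118, demand is Qd = 1486.5 - 1.2P.
At equilibrium Qd = Qs, so 1486.5 - 1.2P = -849.5 + 2P; collecting terms, 2336 = 3.2P and P* = 730.
Plugging P* into demand: Q* = 1486.5 - 1.2(730) = 610.5.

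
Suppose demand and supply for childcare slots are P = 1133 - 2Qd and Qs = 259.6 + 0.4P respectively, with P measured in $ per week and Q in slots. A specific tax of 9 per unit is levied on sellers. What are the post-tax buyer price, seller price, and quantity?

Rewriting in direct form: Qd = 566.5 - 0.5P.
With a tax of 9 on sellers, they supply based on the net price P_s = P_b - 9, so Qs = 256 + 0.4P_b.
Market clearing requires 566.5 - 0.5P_b = 256 + 0.4P_b; hence 310.5 = 0.9P_b and P_b = 345.
Then P_s = 345 - 9 = 336 and Q = 566.5 - 0.5(345) = 394.

P_b = 345, P_s = 336, Q = 394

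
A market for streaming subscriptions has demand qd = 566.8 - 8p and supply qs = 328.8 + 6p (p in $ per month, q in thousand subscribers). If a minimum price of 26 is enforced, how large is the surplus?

Surplus = 126

At p = 26: qd = 358.8 and qs = 484.8.
Surplus = qs - qd = 484.8 - 358.8 = 126.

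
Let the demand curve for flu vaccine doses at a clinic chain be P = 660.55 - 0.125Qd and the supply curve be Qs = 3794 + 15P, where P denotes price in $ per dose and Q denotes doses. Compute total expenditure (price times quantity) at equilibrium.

Total expenditure = 308836.8

Rewriting in direct form: Qd = 5284.4 - 8P.
Set Qd = Qs: 5284.4 - 8P = 3794 + 15P, so 1490.4 = 23P and P* = 64.8.
Plugging P* into demand: Q* = 5284.4 - 8(64.8) = 4766.
Total expenditure = P* × Q* = 64.8 × 4766 = 308836.8.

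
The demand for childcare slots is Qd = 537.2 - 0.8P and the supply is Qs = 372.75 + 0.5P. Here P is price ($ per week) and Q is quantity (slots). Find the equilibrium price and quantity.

P* = 126.5, Q* = 436

Equating demand and supply, 537.2 - 0.8P = 372.75 + 0.5P gives 1.3P = 164.45, so P* = 126.5.
Plugging P* into demand: Q* = 537.2 - 0.8(126.5) = 436.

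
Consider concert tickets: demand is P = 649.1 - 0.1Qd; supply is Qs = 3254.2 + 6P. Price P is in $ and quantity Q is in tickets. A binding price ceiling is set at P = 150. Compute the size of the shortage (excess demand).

Shortage = 836.8

Solving each curve for Q: Qd = 6491 - 10P.
Evaluating both curves at the ceiling price 150 gives Qd = 4991, Qs = 4154.2.
Shortage = Qd - Qs = 4991 - 4154.2 = 836.8.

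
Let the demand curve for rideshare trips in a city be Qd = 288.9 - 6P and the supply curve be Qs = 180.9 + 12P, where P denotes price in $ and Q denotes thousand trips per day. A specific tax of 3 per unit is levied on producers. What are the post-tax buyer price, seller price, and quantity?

With a tax of 3 on producers, they supply based on the net price P_s = P_b - 3, so Qs = 144.9 + 12P_b.
Equate demand and the shifted supply: 288.9 - 6P_b = 144.9 + 12P_b, giving 18P_b = 144, so P_b = 8.
Then P_s = 8 - 3 = 5 and Q = 288.9 - 6(8) = 240.9.

P_b = 8, P_s = 5, Q = 240.9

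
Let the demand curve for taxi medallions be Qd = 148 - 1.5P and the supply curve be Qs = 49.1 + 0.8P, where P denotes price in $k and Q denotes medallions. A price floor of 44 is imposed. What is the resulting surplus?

At P = 44: Qd = 82 and Qs = 84.3.
Surplus = Qs - Qd = 84.3 - 82 = 2.3.

Surplus = 2.3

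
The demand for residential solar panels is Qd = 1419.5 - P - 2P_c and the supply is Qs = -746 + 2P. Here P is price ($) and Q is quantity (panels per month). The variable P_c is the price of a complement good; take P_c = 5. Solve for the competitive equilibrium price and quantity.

With P_c = 5, demand is Qd = 1409.5 - P.
At equilibrium Qd = Qs, so 1409.5 - P = -746 + 2P; collecting terms, 2155.5 = 3P and P* = 718.5.
Then Q* = 1409.5 - 718.5 = 691.

P* = 718.5, Q* = 691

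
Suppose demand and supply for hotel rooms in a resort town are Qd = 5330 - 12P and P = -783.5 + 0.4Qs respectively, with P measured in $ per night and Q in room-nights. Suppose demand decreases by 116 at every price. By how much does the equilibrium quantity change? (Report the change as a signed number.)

ΔQ = -20

Inverting to quantity form: Qs = 1958.75 + 2.5P.
The market clears where 5330 - 12P = 1958.75 + 2.5P. Rearranging, 14.5P = 3371.25, hence P* = 232.5.
Substitute back: Q* = 5330 - 12(232.5) = 2540.
After the shift, demand is Qd = 5214 - 12P.
New equilibrium: 3255.25 = 14.5P, so P = 224.5 and Q = 2520.
ΔQ = 2520 - 2540 = -20.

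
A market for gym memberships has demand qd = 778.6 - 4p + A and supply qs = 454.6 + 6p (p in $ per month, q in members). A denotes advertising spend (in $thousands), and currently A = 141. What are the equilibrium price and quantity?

With A = 141, demand is qd = 919.6 - 4p.
At equilibrium qd = qs, so 919.6 - 4p = 454.6 + 6p; collecting terms, 465 = 10p and p* = 46.5.
From the demand curve, q* = 919.6 - 4(46.5) = 733.6.

p* = 46.5, q* = 733.6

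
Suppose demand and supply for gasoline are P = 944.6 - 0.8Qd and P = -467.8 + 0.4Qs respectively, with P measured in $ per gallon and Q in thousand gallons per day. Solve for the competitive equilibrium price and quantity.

P* = 3, Q* = 1177

In direct form, Qd = 1180.75 - 1.25P and Qs = 1169.5 + 2.5P.
Equating demand and supply, 1180.75 - 1.25P = 1169.5 + 2.5P gives 3.75P = 11.25, so P* = 3.
Plugging P* into demand: Q* = 1180.75 - 1.25(3) = 1177.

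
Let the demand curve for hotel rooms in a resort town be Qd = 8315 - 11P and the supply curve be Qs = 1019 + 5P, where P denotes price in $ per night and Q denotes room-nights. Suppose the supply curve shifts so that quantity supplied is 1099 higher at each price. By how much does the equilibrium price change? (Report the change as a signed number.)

Set Qd = Qs: 8315 - 11P = 1019 + 5P, so 7296 = 16P and P* = 456.
From the demand curve, Q* = 8315 - 11(456) = 3299.
After the shift, supply is Qs = 2118 + 5P.
Re-solving, 16P = 6197 gives P = 387.3125 and Q = 4054.5625.
ΔP = 387.3125 - 456 = -68.6875.

ΔP = -68.6875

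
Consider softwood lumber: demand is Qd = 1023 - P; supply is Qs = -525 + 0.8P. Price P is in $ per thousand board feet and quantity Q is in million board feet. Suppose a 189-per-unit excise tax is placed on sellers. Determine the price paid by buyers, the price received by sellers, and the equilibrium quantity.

Sellers keep P_s = P_b - 189 per unit, so supply in terms of the buyer price is Qs = -676.2 + 0.8P_b.
Market clearing requires 1023 - P_b = -676.2 + 0.8P_b; hence 1699.2 = 1.8P_b and P_b = 944.
So P_s = 755 and the quantity traded is Q = 1023 - 944 = 79.

P_b = 944, P_s = 755, Q = 79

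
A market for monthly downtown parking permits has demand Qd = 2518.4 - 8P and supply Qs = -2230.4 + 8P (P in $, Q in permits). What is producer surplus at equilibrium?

Equating demand and supply, 2518.4 - 8P = -2230.4 + 8P gives 16P = 4748.8, so P* = 296.8.
Then Q* = 2518.4 - 8(296.8) = 144.
Supply choke price (Qs = 0): P = 278.8. Producer surplus = ½ × (296.8 - 278.8) × 144 = 1296.

Producer surplus = 1296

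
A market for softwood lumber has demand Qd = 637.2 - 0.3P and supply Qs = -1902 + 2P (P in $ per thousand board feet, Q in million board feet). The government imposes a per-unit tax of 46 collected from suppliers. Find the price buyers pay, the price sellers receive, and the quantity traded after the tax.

The tax drives a wedge P_b - P_s = 46. Substituting P_s = P_b - 46 into supply: Qs = -1994 + 2P_b.
Set Qd = Qs: 637.2 - 0.3P_b = -1994 + 2P_b, so 2631.2 = 2.3P_b and P_b = 1144.
Then P_s = 1144 - 46 = 1098 and Q = 637.2 - 0.3(1144) = 294.

P_b = 1144, P_s = 1098, Q = 294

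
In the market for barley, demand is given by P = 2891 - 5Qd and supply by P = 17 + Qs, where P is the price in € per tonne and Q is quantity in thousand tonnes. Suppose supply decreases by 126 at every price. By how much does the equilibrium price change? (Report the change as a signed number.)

In direct form, Qd = 578.2 - 0.2P and Qs = -17 + P.
At equilibrium Qd = Qs, so 578.2 - 0.2P = -17 + P; collecting terms, 595.2 = 1.2P and P* = 496.
Substitute back: Q* = 578.2 - 0.2(496) = 479.
After the shift, supply is Qs = -143 + P.
The new intersection has 721.2 = 1.2P, i.e. P = 601, Q = 458.
ΔP = 601 - 496 = 105.

ΔP = 105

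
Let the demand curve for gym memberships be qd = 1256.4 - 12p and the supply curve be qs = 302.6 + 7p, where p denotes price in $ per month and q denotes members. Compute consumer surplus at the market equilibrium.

At equilibrium qd = qs, so 1256.4 - 12p = 302.6 + 7p; collecting terms, 953.8 = 19p and p* = 50.2.
Plugging p* into demand: q* = 1256.4 - 12(50.2) = 654.
Demand choke price (qd = 0): p = 1256.4/12 = 104.7. Consumer surplus = ½ × (104.7 - 50.2) × 654 = 17821.5.

Consumer surplus = 17821.5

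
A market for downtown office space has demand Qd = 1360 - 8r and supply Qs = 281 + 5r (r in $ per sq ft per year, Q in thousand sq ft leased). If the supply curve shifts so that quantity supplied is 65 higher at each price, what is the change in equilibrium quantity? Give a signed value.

The market clears where 1360 - 8r = 281 + 5r. Rearranging, 13r = 1079, hence r* = 83.
Substitute back: Q* = 1360 - 8(83) = 696.
After the shift, supply is Qs = 346 + 5r.
New equilibrium: 1014 = 13r, so r = 78 and Q = 736.
ΔQ = 736 - 696 = 40.

ΔQ = 40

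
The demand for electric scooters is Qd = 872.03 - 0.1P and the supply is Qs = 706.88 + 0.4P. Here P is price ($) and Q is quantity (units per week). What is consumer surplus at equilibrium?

Consumer surplus = 3519605

At equilibrium Qd = Qs, so 872.03 - 0.1P = 706.88 + 0.4P; collecting terms, 165.15 = 0.5P and P* = 330.3.
Plugging P* into demand: Q* = 872.03 - 0.1(330.3) = 839.
Demand choke price (Qd = 0): P = 872.03/0.1 = 8720.3. Consumer surplus = ½ × (8720.3 - 330.3) × 839 = 3519605.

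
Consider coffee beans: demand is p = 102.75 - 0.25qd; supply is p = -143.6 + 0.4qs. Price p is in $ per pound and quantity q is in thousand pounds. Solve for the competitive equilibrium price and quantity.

p* = 8, q* = 379

Solving each curve for q: qd = 411 - 4p and qs = 359 + 2.5p.
Set qd = qs: 411 - 4p = 359 + 2.5p, so 52 = 6.5p and p* = 8.
Plugging p* into demand: q* = 411 - 4(8) = 379.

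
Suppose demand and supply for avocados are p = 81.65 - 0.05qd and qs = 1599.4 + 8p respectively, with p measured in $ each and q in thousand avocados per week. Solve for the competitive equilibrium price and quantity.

Inverting to quantity form: qd = 1633 - 20p.
At equilibrium qd = qs, so 1633 - 20p = 1599.4 + 8p; collecting terms, 33.6 = 28p and p* = 1.2.
From the demand curve, q* = 1633 - 20(1.2) = 1609.

p* = 1.2, q* = 1609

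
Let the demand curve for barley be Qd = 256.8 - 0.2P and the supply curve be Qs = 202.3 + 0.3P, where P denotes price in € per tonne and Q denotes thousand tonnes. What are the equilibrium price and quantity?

P* = 109, Q* = 235

At equilibrium Qd = Qs, so 256.8 - 0.2P = 202.3 + 0.3P; collecting terms, 54.5 = 0.5P and P* = 109.
Substitute back: Q* = 256.8 - 0.2(109) = 235.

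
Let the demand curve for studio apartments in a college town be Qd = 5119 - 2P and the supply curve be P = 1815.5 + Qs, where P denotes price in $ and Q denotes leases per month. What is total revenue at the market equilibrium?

Rewriting in direct form: Qs = -1815.5 + P.
At equilibrium Qd = Qs, so 5119 - 2P = -1815.5 + P; collecting terms, 6934.5 = 3P and P* = 2311.5.
From the demand curve, Q* = 5119 - 2(2311.5) = 496.
Total revenue = P* × Q* = 2311.5 × 496 = 1146504.

Total revenue = 1146504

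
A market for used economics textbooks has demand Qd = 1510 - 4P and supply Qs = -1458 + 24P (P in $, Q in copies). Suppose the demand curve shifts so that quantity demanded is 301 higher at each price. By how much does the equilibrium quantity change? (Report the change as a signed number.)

Equating demand and supply, 1510 - 4P = -1458 + 24P gives 28P = 2968, so P* = 106.
From the demand curve, Q* = 1510 - 4(106) = 1086.
After the shift, demand is Qd = 1811 - 4P.
The new intersection has 3269 = 28P, i.e. P = 116.75, Q = 1344.
ΔQ = 1344 - 1086 = 258.

ΔQ = 258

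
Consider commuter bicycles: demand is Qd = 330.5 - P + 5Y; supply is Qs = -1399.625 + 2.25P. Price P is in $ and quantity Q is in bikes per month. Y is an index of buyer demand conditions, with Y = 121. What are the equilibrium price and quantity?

With Y = 121, demand is Qd = 935.5 - P.
At equilibrium Qd = Qs, so 935.5 - P = -1399.625 + 2.25P; collecting terms, 2335.125 = 3.25P and P* = 718.5.
Then Q* = 935.5 - 718.5 = 217.

P* = 718.5, Q* = 217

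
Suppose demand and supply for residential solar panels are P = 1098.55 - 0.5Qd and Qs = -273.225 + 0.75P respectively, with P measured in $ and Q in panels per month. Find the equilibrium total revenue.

Total revenue = 359769.15

In direct form, Qd = 2197.1 - 2P.
The market clears where 2197.1 - 2P = -273.225 + 0.75P. Rearranging, 2.75P = 2470.325, hence P* = 898.3.
From the demand curve, Q* = 2197.1 - 2(898.3) = 400.5.
Total revenue = P* × Q* = 898.3 × 400.5 = 359769.15.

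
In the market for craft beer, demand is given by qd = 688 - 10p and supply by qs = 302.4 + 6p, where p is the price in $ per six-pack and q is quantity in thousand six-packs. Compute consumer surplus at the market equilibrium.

Equating demand and supply, 688 - 10p = 302.4 + 6p gives 16p = 385.6, so p* = 24.1.
From the demand curve, q* = 688 - 10(24.1) = 447.
Demand choke price (qd = 0): p = 688/10 = 68.8. Consumer surplus = ½ × (68.8 - 24.1) × 447 = 9990.45.

Consumer surplus = 9990.45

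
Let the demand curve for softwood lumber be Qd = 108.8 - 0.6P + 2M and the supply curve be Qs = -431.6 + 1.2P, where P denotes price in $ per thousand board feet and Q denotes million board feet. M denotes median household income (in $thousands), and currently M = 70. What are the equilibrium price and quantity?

With M = 70, demand is Qd = 248.8 - 0.6P.
At equilibrium Qd = Qs, so 248.8 - 0.6P = -431.6 + 1.2P; collecting terms, 680.4 = 1.8P and P* = 378.
Then Q* = 248.8 - 0.6(378) = 22.

P* = 378, Q* = 22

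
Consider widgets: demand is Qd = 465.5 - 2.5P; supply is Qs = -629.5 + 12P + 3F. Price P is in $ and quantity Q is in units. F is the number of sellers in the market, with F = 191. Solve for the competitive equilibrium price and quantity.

With F = 191, supply is Qs = -56.5 + 12P.
At equilibrium Qd = Qs, so 465.5 - 2.5P = -56.5 + 12P; collecting terms, 522 = 14.5P and P* = 36.
From the demand curve, Q* = 465.5 - 2.5(36) = 375.5.

P* = 36, Q* = 375.5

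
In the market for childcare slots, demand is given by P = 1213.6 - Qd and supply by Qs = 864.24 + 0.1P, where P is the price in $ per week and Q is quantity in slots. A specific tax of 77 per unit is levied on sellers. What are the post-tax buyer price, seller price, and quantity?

P_b = 324.6, P_s = 247.6, Q = 889

Solving each curve for Q: Qd = 1213.6 - P.
Sellers keep P_s = P_b - 77 per unit, so supply in terms of the buyer price is Qs = 856.54 + 0.1P_b.
Set Qd = Qs: 1213.6 - P_b = 856.54 + 0.1P_b, so 357.06 = 1.1P_b and P_b = 324.6.
Then P_s = 324.6 - 77 = 247.6 and Q = 1213.6 - 324.6 = 889.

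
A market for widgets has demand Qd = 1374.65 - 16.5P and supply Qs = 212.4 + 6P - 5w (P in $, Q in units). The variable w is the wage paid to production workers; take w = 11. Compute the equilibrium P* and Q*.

P* = 54.1, Q* = 482

With w = 11, supply is Qs = 157.4 + 6P.
Equating demand and supply, 1374.65 - 16.5P = 157.4 + 6P gives 22.5P = 1217.25, so P* = 54.1.
Substitute back: Q* = 1374.65 - 16.5(54.1) = 482.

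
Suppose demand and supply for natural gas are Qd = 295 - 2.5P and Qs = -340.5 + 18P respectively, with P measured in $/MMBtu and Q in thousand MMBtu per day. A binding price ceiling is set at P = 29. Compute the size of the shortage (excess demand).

At P = 29: Qd = 222.5 and Qs = 181.5.
Shortage = Qd - Qs = 222.5 - 181.5 = 41.

Shortage = 41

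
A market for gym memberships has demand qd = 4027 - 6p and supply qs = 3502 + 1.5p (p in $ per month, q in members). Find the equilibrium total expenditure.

Set qd = qs: 4027 - 6p = 3502 + 1.5p, so 525 = 7.5p and p* = 70.
Plugging p* into demand: q* = 4027 - 6(70) = 3607.
Total expenditure = p* × q* = 70 × 3607 = 252490.

Total expenditure = 252490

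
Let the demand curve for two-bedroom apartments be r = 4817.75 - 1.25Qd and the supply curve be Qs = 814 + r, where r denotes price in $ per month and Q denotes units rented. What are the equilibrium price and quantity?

Inverting to quantity form: Qd = 3854.2 - 0.8r.
Set Qd = Qs: 3854.2 - 0.8r = 814 + r, so 3040.2 = 1.8r and r* = 1689.
Substitute back: Q* = 3854.2 - 0.8(1689) = 2503.

r* = 1689, Q* = 2503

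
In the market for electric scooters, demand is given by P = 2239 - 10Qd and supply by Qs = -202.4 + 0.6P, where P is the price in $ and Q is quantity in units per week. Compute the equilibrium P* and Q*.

In direct form, Qd = 223.9 - 0.1P.
Equating demand and supply, 223.9 - 0.1P = -202.4 + 0.6P gives 0.7P = 426.3, so P* = 609.
Then Q* = 223.9 - 0.1(609) = 163.

P* = 609, Q* = 163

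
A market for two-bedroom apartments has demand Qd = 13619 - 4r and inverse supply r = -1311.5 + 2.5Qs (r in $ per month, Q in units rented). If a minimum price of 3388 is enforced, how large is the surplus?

Solving each curve for Q: Qs = 524.6 + 0.4r.
Evaluating both curves at the floor price 3388 gives Qd = 67, Qs = 1879.8.
Surplus = Qs - Qd = 1879.8 - 67 = 1812.8.

Surplus = 1812.8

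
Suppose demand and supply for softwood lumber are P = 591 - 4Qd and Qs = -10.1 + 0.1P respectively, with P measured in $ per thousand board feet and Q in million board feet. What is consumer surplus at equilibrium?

Consumer surplus = 2450

Rewriting in direct form: Qd = 147.75 - 0.25P.
Equating demand and supply, 147.75 - 0.25P = -10.1 + 0.1P gives 0.35P = 157.85, so P* = 451.
From the demand curve, Q* = 147.75 - 0.25(451) = 35.
Demand choke price (Qd = 0): P = 147.75/0.25 = 591. Consumer surplus = ½ × (591 - 451) × 35 = 2450.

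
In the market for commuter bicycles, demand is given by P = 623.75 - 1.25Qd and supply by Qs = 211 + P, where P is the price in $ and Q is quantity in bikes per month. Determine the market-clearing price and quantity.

Rewriting in direct form: Qd = 499 - 0.8P.
At equilibrium Qd = Qs, so 499 - 0.8P = 211 + P; collecting terms, 288 = 1.8P and P* = 160.
Then Q* = 499 - 0.8(160) = 371.

P* = 160, Q* = 371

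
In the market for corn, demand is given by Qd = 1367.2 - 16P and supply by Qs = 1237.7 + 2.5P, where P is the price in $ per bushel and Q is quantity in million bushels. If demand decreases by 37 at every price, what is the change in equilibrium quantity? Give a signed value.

Set Qd = Qs: 1367.2 - 16P = 1237.7 + 2.5P, so 129.5 = 18.5P and P* = 7.
From the demand curve, Q* = 1367.2 - 16(7) = 1255.2.
After the shift, demand is Qd = 1330.2 - 16P.
Re-solving, 18.5P = 92.5 gives P = 5 and Q = 1250.2.
ΔQ = 1250.2 - 1255.2 = -5.

ΔQ = -5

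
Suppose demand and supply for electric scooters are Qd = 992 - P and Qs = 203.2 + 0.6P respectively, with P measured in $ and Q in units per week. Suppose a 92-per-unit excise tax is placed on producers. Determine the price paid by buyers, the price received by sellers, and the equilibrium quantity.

The tax drives a wedge P_b - P_s = 92. Substituting P_s = P_b - 92 into supply: Qs = 148 + 0.6P_b.
Equate demand and the shifted supply: 992 - P_b = 148 + 0.6P_b, giving 1.6P_b = 844, so P_b = 527.5.
Then P_s = 527.5 - 92 = 435.5 and Q = 992 - 527.5 = 464.5.

P_b = 527.5, P_s = 435.5, Q = 464.5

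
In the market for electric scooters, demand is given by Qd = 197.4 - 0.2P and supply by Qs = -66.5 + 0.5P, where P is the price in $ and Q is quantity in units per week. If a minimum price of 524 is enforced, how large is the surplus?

Surplus = 102.9

Evaluating both curves at the floor price 524 gives Qd = 92.6, Qs = 195.5.
Surplus = Qs - Qd = 195.5 - 92.6 = 102.9.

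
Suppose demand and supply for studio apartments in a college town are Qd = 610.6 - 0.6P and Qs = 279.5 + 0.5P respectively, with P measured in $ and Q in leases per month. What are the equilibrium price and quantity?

P* = 301, Q* = 430

The market clears where 610.6 - 0.6P = 279.5 + 0.5P. Rearranging, 1.1P = 331.1, hence P* = 301.
Then Q* = 610.6 - 0.6(301) = 430.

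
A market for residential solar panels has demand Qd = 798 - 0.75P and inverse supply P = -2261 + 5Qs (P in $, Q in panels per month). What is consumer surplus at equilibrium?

In direct form, Qs = 452.2 + 0.2P.
Set Qd = Qs: 798 - 0.75P = 452.2 + 0.2P, so 345.8 = 0.95P and P* = 364.
Substitute back: Q* = 798 - 0.75(364) = 525.
Demand choke price (Qd = 0): P = 798/0.75 = 1064. Consumer surplus = ½ × (1064 - 364) × 525 = 183750.

Consumer surplus = 183750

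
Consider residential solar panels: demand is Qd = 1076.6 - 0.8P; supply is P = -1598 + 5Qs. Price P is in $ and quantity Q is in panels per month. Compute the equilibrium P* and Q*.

P* = 757, Q* = 471

Inverting to quantity form: Qs = 319.6 + 0.2P.
Set Qd = Qs: 1076.6 - 0.8P = 319.6 + 0.2P, so 757 = P and P* = 757.
Then Q* = 1076.6 - 0.8(757) = 471.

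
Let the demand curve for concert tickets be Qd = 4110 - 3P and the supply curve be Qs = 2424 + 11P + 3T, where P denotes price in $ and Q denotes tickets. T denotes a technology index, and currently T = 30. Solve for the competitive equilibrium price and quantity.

With T = 30, supply is Qs = 2514 + 11P.
At equilibrium Qd = Qs, so 4110 - 3P = 2514 + 11P; collecting terms, 1596 = 14P and P* = 114.
From the demand curve, Q* = 4110 - 3(114) = 3768.

P* = 114, Q* = 3768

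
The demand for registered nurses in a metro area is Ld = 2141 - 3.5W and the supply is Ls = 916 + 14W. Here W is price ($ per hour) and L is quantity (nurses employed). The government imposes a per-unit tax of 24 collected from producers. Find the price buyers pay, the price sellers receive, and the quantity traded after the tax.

With a tax of 24 on producers, they supply based on the net price W_s = W_b - 24, so Ls = 580 + 14W_b.
Equate demand and the shifted supply: 2141 - 3.5W_b = 580 + 14W_b, giving 17.5W_b = 1561, so W_b = 89.2.
So W_s = 65.2 and the quantity traded is L = 2141 - 3.5(89.2) = 1828.8.

W_b = 89.2, W_s = 65.2, L = 1828.8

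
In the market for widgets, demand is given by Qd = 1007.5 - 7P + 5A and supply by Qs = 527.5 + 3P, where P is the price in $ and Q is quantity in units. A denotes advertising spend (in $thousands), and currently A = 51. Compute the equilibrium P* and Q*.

P* = 73.5, Q* = 748

With A = 51, demand is Qd = 1262.5 - 7P.
Set Qd = Qs: 1262.5 - 7P = 527.5 + 3P, so 735 = 10P and P* = 73.5.
Plugging P* into demand: Q* = 1262.5 - 7(73.5) = 748.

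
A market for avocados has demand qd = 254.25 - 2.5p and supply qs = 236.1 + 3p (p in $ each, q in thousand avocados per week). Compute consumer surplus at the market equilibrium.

Consumer surplus = 12103.2

The market clears where 254.25 - 2.5p = 236.1 + 3p. Rearranging, 5.5p = 18.15, hence p* = 3.3.
Substitute back: q* = 254.25 - 2.5(3.3) = 246.
Demand choke price (qd = 0): p = 254.25/2.5 = 101.7. Consumer surplus = ½ × (101.7 - 3.3) × 246 = 12103.2.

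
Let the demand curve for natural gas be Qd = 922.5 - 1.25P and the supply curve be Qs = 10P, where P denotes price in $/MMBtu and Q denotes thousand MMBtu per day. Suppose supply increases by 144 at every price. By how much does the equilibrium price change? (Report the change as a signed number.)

ΔP = -12.8

At equilibrium Qd = Qs, so 922.5 - 1.25P = 10P; collecting terms, 922.5 = 11.25P and P* = 82.
From the demand curve, Q* = 922.5 - 1.25(82) = 820.
After the shift, supply is Qs = 144 + 10P.
Re-solving, 11.25P = 778.5 gives P = 69.2 and Q = 836.
ΔP = 69.2 - 82 = -12.8.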